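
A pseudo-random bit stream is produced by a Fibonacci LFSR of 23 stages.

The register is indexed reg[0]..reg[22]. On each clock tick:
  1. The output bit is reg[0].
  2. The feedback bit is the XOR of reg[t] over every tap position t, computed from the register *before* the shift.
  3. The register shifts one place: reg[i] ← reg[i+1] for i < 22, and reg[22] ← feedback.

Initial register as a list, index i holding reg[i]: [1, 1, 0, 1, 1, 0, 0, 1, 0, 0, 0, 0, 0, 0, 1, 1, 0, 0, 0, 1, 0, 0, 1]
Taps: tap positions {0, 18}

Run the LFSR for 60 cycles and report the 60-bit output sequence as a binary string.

110110010000001100010011001010110101110011000000010101000001

k : reg_k → out_k, fb_k
0: 11011001000000110001001 → 1, fb=1
1: 10110010000001100010011 → 1, fb=0
2: 01100100000011000100110 → 0, fb=0
3: 11001000000110001001100 → 1, fb=1
4: 10010000001100010011001 → 1, fb=0
5: 00100000011000100110010 → 0, fb=1
6: 01000000110001001100101 → 0, fb=0
7: 10000001100010011001010 → 1, fb=1
8: 00000011000100110010101 → 0, fb=1
9: 00000110001001100101011 → 0, fb=0
10: 00001100010011001010110 → 0, fb=1
11: 00011000100110010101101 → 0, fb=0
12: 00110001001100101011010 → 0, fb=1
13: 01100010011001010110101 → 0, fb=1
14: 11000100110010101101011 → 1, fb=1
15: 10001001100101011010111 → 1, fb=0
16: 00010011001010110101110 → 0, fb=0
17: 00100110010101101011100 → 0, fb=1
18: 01001100101011010111001 → 0, fb=1
19: 10011001010110101110011 → 1, fb=0
20: 00110010101101011100110 → 0, fb=0
21: 01100101011010111001100 → 0, fb=0
22: 11001010110101110011000 → 1, fb=0
23: 10010101101011100110000 → 1, fb=0
24: 00101011010111001100000 → 0, fb=0
25: 01010110101110011000000 → 0, fb=0
26: 10101101011100110000000 → 1, fb=1
27: 01011010111001100000001 → 0, fb=0
28: 10110101110011000000010 → 1, fb=1
29: 01101011100110000000101 → 0, fb=0
30: 11010111001100000001010 → 1, fb=1
31: 10101110011000000010101 → 1, fb=0
32: 01011100110000000101010 → 0, fb=0
33: 10111001100000001010100 → 1, fb=0
34: 01110011000000010101000 → 0, fb=0
35: 11100110000000101010000 → 1, fb=0
36: 11001100000001010100000 → 1, fb=1
37: 10011000000010101000001 → 1, fb=1
38: 00110000000101010000011 → 0, fb=0
39: 01100000001010100000110 → 0, fb=0
40: 11000000010101000001100 → 1, fb=1
41: 10000000101010000011001 → 1, fb=0
42: 00000001010100000110010 → 0, fb=1
43: 00000010101000001100101 → 0, fb=0
44: 00000101010000011001010 → 0, fb=0
45: 00001010100000110010100 → 0, fb=1
46: 00010101000001100101001 → 0, fb=0
47: 00101010000011001010010 → 0, fb=1
48: 01010100000110010100101 → 0, fb=0
49: 10101000001100101001010 → 1, fb=1
50: 01010000011001010010101 → 0, fb=1
51: 10100000110010100101011 → 1, fb=1
52: 01000001100101001010111 → 0, fb=1
53: 10000011001010010101111 → 1, fb=1
54: 00000110010100101011111 → 0, fb=1
55: 00001100101001010111111 → 0, fb=1
56: 00011001010010101111111 → 0, fb=1
57: 00110010100101011111111 → 0, fb=1
58: 01100101001010111111111 → 0, fb=1
59: 11001010010101111111111 → 1, fb=0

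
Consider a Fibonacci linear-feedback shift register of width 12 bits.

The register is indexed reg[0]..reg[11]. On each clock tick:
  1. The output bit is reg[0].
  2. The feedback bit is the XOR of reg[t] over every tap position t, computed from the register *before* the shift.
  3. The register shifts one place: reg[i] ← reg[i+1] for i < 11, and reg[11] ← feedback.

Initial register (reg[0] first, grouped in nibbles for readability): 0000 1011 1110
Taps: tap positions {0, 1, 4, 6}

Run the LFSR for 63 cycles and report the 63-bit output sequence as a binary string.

k : reg_k → out_k, fb_k
0: 000010111110 → 0, fb=0
1: 000101111100 → 0, fb=1
2: 001011111001 → 0, fb=0
3: 010111110010 → 0, fb=1
4: 101111100101 → 1, fb=1
5: 011111001011 → 0, fb=0
6: 111110010110 → 1, fb=1
7: 111100101101 → 1, fb=1
8: 111001011011 → 1, fb=0
9: 110010110110 → 1, fb=0
10: 100101101100 → 1, fb=0
11: 001011011000 → 0, fb=1
12: 010110110001 → 0, fb=1
13: 101101100011 → 1, fb=0
14: 011011000110 → 0, fb=0
15: 110110001100 → 1, fb=1
16: 101100011001 → 1, fb=1
17: 011000110011 → 0, fb=0
18: 110001100110 → 1, fb=1
19: 100011001101 → 1, fb=0
20: 000110011010 → 0, fb=1
21: 001100110101 → 0, fb=1
22: 011001101011 → 0, fb=0
23: 110011010110 → 1, fb=1
24: 100110101101 → 1, fb=1
25: 001101011011 → 0, fb=0
26: 011010110110 → 0, fb=1
27: 110101101101 → 1, fb=1
28: 101011011011 → 1, fb=0
29: 010110110110 → 0, fb=1
30: 101101101101 → 1, fb=0
31: 011011011010 → 0, fb=0
32: 110110110100 → 1, fb=0
33: 101101101000 → 1, fb=0
34: 011011010000 → 0, fb=0
35: 110110100000 → 1, fb=0
36: 101101000000 → 1, fb=1
37: 011010000001 → 0, fb=0
38: 110100000010 → 1, fb=0
39: 101000000100 → 1, fb=1
40: 010000001001 → 0, fb=1
41: 100000010011 → 1, fb=1
42: 000000100111 → 0, fb=1
43: 000001001111 → 0, fb=0
44: 000010011110 → 0, fb=1
45: 000100111101 → 0, fb=1
46: 001001111011 → 0, fb=1
47: 010011110111 → 0, fb=1
48: 100111101111 → 1, fb=1
49: 001111011111 → 0, fb=1
50: 011110111111 → 0, fb=1
51: 111101111111 → 1, fb=1
52: 111011111111 → 1, fb=0
53: 110111111110 → 1, fb=0
54: 101111111100 → 1, fb=1
55: 011111111001 → 0, fb=1
56: 111111110011 → 1, fb=0
57: 111111100110 → 1, fb=0
58: 111111001100 → 1, fb=1
59: 111110011001 → 1, fb=1
60: 111100110011 → 1, fb=1
61: 111001100111 → 1, fb=1
62: 110011001111 → 1, fb=1

000010111110010110110001100110101101101101000000100111101111111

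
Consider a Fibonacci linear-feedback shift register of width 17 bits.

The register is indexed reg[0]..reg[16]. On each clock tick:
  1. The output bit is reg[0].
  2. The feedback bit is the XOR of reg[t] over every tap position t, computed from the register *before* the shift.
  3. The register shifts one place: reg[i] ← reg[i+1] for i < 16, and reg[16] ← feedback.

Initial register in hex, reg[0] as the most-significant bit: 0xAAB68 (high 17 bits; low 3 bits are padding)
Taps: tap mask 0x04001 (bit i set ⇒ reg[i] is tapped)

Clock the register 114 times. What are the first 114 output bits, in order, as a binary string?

101010101011011010000101111001111011010001111100010100000011100100001001001110111111101111100001110001010101101110

tick  register→output (feedback)
  0  10101010101101101→1 (0)
  1  01010101011011010→0 (0)
  2  10101010110110100→1 (0)
  3  01010101101101000→0 (0)
  4  10101011011010000→1 (1)
  5  01010110110100001→0 (0)
  6  10101101101000010→1 (1)
  7  01011011010000101→0 (1)
  8  10110110100001011→1 (1)
  9  01101101000010111→0 (1)
 10  11011010000101111→1 (0)
 11  10110100001011110→1 (0)
 12  01101000010111100→0 (1)
 13  11010000101111001→1 (1)
 14  10100001011110011→1 (1)
 15  01000010111100111→0 (1)
 16  10000101111001111→1 (0)
 17  00001011110011110→0 (1)
 18  00010111100111101→0 (1)
 19  00101111001111011→0 (0)
 20  01011110011110110→0 (1)
 21  10111100111101101→1 (0)
 22  01111001111011010→0 (0)
 23  11110011110110100→1 (0)
 24  11100111101101000→1 (1)
 25  11001111011010001→1 (1)
 26  10011110110100011→1 (1)
 27  00111101101000111→0 (1)
 28  01111011010001111→0 (1)
 29  11110110100011111→1 (0)
 30  11101101000111110→1 (0)
 31  11011010001111100→1 (0)
 32  10110100011111000→1 (1)
 33  01101000111110001→0 (0)
 34  11010001111100010→1 (1)
 35  10100011111000101→1 (0)
 36  01000111110001010→0 (0)
 37  10001111100010100→1 (0)
 38  00011111000101000→0 (0)
 39  00111110001010000→0 (0)
 40  01111100010100000→0 (0)
 41  11111000101000000→1 (1)
 42  11110001010000001→1 (1)
 43  11100010100000011→1 (1)
 44  11000101000000111→1 (0)
 45  10001010000001110→1 (0)
 46  00010100000011100→0 (1)
 47  00101000000111001→0 (0)
 48  01010000001110010→0 (0)
 49  10100000011100100→1 (0)
 50  01000000111001000→0 (0)
 51  10000001110010000→1 (1)
 52  00000011100100001→0 (0)
 53  00000111001000010→0 (0)
 54  00001110010000100→0 (1)
 55  00011100100001001→0 (0)
 56  00111001000010010→0 (0)
 57  01110010000100100→0 (1)
 58  11100100001001001→1 (1)
 59  11001000010010011→1 (1)
 60  10010000100100111→1 (0)
 61  00100001001001110→0 (1)
 62  01000010010011101→0 (1)
 63  10000100100111011→1 (1)
 64  00001001001110111→0 (1)
 65  00010010011101111→0 (1)
 66  00100100111011111→0 (1)
 67  01001001110111111→0 (1)
 68  10010011101111111→1 (0)
 69  00100111011111110→0 (1)
 70  01001110111111101→0 (1)
 71  10011101111111011→1 (1)
 72  00111011111110111→0 (1)
 73  01110111111101111→0 (1)
 74  11101111111011111→1 (0)
 75  11011111110111110→1 (0)
 76  10111111101111100→1 (0)
 77  01111111011111000→0 (0)
 78  11111110111110000→1 (1)
 79  11111101111100001→1 (1)
 80  11111011111000011→1 (1)
 81  11110111110000111→1 (0)
 82  11101111100001110→1 (0)
 83  11011111000011100→1 (0)
 84  10111110000111000→1 (1)
 85  01111100001110001→0 (0)
 86  11111000011100010→1 (1)
 87  11110000111000101→1 (0)
 88  11100001110001010→1 (1)
 89  11000011100010101→1 (0)
 90  10000111000101010→1 (1)
 91  00001110001010101→0 (1)
 92  00011100010101011→0 (0)
 93  00111000101010110→0 (1)
 94  01110001010101101→0 (1)
 95  11100010101011011→1 (1)
 96  11000101010110111→1 (0)
 97  10001010101101110→1 (0)
 98  00010101011011100→0 (1)
 99  00101010110111001→0 (0)
100  01010101101110010→0 (0)
101  10101011011100100→1 (0)
102  01010110111001000→0 (0)
103  10101101110010000→1 (1)
104  01011011100100001→0 (0)
105  10110111001000010→1 (1)
106  01101110010000101→0 (1)
107  11011100100001011→1 (1)
108  10111001000010111→1 (0)
109  01110010000101110→0 (1)
110  11100100001011101→1 (0)
111  11001000010111010→1 (1)
112  10010000101110101→1 (0)
113  00100001011101010→0 (0)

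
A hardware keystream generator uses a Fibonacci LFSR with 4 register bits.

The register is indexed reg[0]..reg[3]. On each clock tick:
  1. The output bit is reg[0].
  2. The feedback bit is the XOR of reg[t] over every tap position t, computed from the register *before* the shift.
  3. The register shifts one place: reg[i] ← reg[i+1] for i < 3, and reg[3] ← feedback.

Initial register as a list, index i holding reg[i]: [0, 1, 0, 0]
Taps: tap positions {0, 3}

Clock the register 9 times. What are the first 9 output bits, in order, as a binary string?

step | reg (before) | out | fb
   0 | 0100 | 0 | 0
   1 | 1000 | 1 | 1
   2 | 0001 | 0 | 1
   3 | 0011 | 0 | 1
   4 | 0111 | 0 | 1
   5 | 1111 | 1 | 0
   6 | 1110 | 1 | 1
   7 | 1101 | 1 | 0
   8 | 1010 | 1 | 1

010001111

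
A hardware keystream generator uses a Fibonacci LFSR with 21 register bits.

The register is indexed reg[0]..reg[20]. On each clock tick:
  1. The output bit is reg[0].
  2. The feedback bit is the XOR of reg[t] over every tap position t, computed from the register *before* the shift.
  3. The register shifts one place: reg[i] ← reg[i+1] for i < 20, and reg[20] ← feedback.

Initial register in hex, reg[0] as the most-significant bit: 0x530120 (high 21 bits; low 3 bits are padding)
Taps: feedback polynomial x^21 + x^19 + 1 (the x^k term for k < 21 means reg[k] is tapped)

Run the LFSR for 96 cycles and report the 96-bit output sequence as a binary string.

010100110000000100100010000111111111010000010101100110011101010111011010010110001000110110111101

tick  register→output (feedback)
  0  010100110000000100100→0 (0)
  1  101001100000001001000→1 (1)
  2  010011000000010010001→0 (0)
  3  100110000000100100010→1 (0)
  4  001100000001001000100→0 (0)
  5  011000000010010001000→0 (0)
  6  110000000100100010000→1 (1)
  7  100000001001000100001→1 (1)
  8  000000010010001000011→0 (1)
  9  000000100100010000111→0 (1)
 10  000001001000100001111→0 (1)
 11  000010010001000011111→0 (1)
 12  000100100010000111111→0 (1)
 13  001001000100001111111→0 (1)
 14  010010001000011111111→0 (1)
 15  100100010000111111111→1 (0)
 16  001000100001111111110→0 (1)
 17  010001000011111111101→0 (0)
 18  100010000111111111010→1 (0)
 19  000100001111111110100→0 (0)
 20  001000011111111101000→0 (0)
 21  010000111111111010000→0 (0)
 22  100001111111110100000→1 (1)
 23  000011111111101000001→0 (0)
 24  000111111111010000010→0 (1)
 25  001111111110100000101→0 (0)
 26  011111111101000001010→0 (1)
 27  111111111010000010101→1 (1)
 28  111111110100000101011→1 (0)
 29  111111101000001010110→1 (0)
 30  111111010000010101100→1 (1)
 31  111110100000101011001→1 (1)
 32  111101000001010110011→1 (0)
 33  111010000010101100110→1 (0)
 34  110100000101011001100→1 (1)
 35  101000001010110011001→1 (1)
 36  010000010101100110011→0 (1)
 37  100000101011001100111→1 (0)
 38  000001010110011001110→0 (1)
 39  000010101100110011101→0 (0)
 40  000101011001100111010→0 (1)
 41  001010110011001110101→0 (0)
 42  010101100110011101010→0 (1)
 43  101011001100111010101→1 (1)
 44  010110011001110101011→0 (1)
 45  101100110011101010111→1 (0)
 46  011001100111010101110→0 (1)
 47  110011001110101011101→1 (1)
 48  100110011101010111011→1 (0)
 49  001100111010101110110→0 (1)
 50  011001110101011101101→0 (0)
 51  110011101010111011010→1 (0)
 52  100111010101110110100→1 (1)
 53  001110101011101101001→0 (0)
 54  011101010111011010010→0 (1)
 55  111010101110110100101→1 (1)
 56  110101011101101001011→1 (0)
 57  101010111011010010110→1 (0)
 58  010101110110100101100→0 (0)
 59  101011101101001011000→1 (1)
 60  010111011010010110001→0 (0)
 61  101110110100101100010→1 (0)
 62  011101101001011000100→0 (0)
 63  111011010010110001000→1 (1)
 64  110110100101100010001→1 (1)
 65  101101001011000100011→1 (0)
 66  011010010110001000110→0 (1)
 67  110100101100010001101→1 (1)
 68  101001011000100011011→1 (0)
 69  010010110001000110110→0 (1)
 70  100101100010001101101→1 (1)
 71  001011000100011011011→0 (1)
 72  010110001000110110111→0 (1)
 73  101100010001101101111→1 (0)
 74  011000100011011011110→0 (1)
 75  110001000110110111101→1 (1)
 76  100010001101101111011→1 (0)
 77  000100011011011110110→0 (1)
 78  001000110110111101101→0 (0)
 79  010001101101111011010→0 (1)
 80  100011011011110110101→1 (1)
 81  000110110111101101011→0 (1)
 82  001101101111011010111→0 (1)
 83  011011011110110101111→0 (1)
 84  110110111101101011111→1 (0)
 85  101101111011010111110→1 (0)
 86  011011110110101111100→0 (0)
 87  110111101101011111000→1 (1)
 88  101111011010111110001→1 (1)
 89  011110110101111100011→0 (1)
 90  111101101011111000111→1 (0)
 91  111011010111110001110→1 (0)
 92  110110101111100011100→1 (1)
 93  101101011111000111001→1 (1)
 94  011010111110001110011→0 (1)
 95  110101111100011100111→1 (0)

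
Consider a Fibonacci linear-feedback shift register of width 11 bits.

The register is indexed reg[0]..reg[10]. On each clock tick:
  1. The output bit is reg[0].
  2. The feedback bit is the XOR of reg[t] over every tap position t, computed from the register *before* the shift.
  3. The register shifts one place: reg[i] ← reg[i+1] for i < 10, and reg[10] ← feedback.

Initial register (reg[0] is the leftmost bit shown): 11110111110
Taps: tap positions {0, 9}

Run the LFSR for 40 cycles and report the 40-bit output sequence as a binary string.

1111011111001101100111100011110011111001

tick  register→output (feedback)
  0  11110111110→1 (0)
  1  11101111100→1 (1)
  2  11011111001→1 (1)
  3  10111110011→1 (0)
  4  01111100110→0 (1)
  5  11111001101→1 (1)
  6  11110011011→1 (0)
  7  11100110110→1 (0)
  8  11001101100→1 (1)
  9  10011011001→1 (1)
 10  00110110011→0 (1)
 11  01101100111→0 (1)
 12  11011001111→1 (0)
 13  10110011110→1 (0)
 14  01100111100→0 (0)
 15  11001111000→1 (1)
 16  10011110001→1 (1)
 17  00111100011→0 (1)
 18  01111000111→0 (1)
 19  11110001111→1 (0)
 20  11100011110→1 (0)
 21  11000111100→1 (1)
 22  10001111001→1 (1)
 23  00011110011→0 (1)
 24  00111100111→0 (1)
 25  01111001111→0 (1)
 26  11110011111→1 (0)
 27  11100111110→1 (0)
 28  11001111100→1 (1)
 29  10011111001→1 (1)
 30  00111110011→0 (1)
 31  01111100111→0 (1)
 32  11111001111→1 (0)
 33  11110011110→1 (0)
 34  11100111100→1 (1)
 35  11001111001→1 (1)
 36  10011110011→1 (0)
 37  00111100110→0 (1)
 38  01111001101→0 (0)
 39  11110011010→1 (0)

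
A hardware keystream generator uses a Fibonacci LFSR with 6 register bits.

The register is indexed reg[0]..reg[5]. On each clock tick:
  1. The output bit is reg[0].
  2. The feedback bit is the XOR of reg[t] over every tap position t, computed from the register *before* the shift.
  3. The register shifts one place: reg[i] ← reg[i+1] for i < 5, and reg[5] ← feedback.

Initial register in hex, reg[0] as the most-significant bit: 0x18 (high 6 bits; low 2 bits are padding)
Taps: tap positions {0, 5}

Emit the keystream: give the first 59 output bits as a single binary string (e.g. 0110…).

step | reg (before) | out | fb
   0 | 000110 | 0 | 0
   1 | 001100 | 0 | 0
   2 | 011000 | 0 | 0
   3 | 110000 | 1 | 1
   4 | 100001 | 1 | 0
   5 | 000010 | 0 | 0
   6 | 000100 | 0 | 0
   7 | 001000 | 0 | 0
   8 | 010000 | 0 | 0
   9 | 100000 | 1 | 1
  10 | 000001 | 0 | 1
  11 | 000011 | 0 | 1
  12 | 000111 | 0 | 1
  13 | 001111 | 0 | 1
  14 | 011111 | 0 | 1
  15 | 111111 | 1 | 0
  16 | 111110 | 1 | 1
  17 | 111101 | 1 | 0
  18 | 111010 | 1 | 1
  19 | 110101 | 1 | 0
  20 | 101010 | 1 | 1
  21 | 010101 | 0 | 1
  22 | 101011 | 1 | 0
  23 | 010110 | 0 | 0
  24 | 101100 | 1 | 1
  25 | 011001 | 0 | 1
  26 | 110011 | 1 | 0
  27 | 100110 | 1 | 1
  28 | 001101 | 0 | 1
  29 | 011011 | 0 | 1
  30 | 110111 | 1 | 0
  31 | 101110 | 1 | 1
  32 | 011101 | 0 | 1
  33 | 111011 | 1 | 0
  34 | 110110 | 1 | 1
  35 | 101101 | 1 | 0
  36 | 011010 | 0 | 0
  37 | 110100 | 1 | 1
  38 | 101001 | 1 | 0
  39 | 010010 | 0 | 0
  40 | 100100 | 1 | 1
  41 | 001001 | 0 | 1
  42 | 010011 | 0 | 1
  43 | 100111 | 1 | 0
  44 | 001110 | 0 | 0
  45 | 011100 | 0 | 0
  46 | 111000 | 1 | 1
  47 | 110001 | 1 | 0
  48 | 100010 | 1 | 1
  49 | 000101 | 0 | 1
  50 | 001011 | 0 | 1
  51 | 010111 | 0 | 1
  52 | 101111 | 1 | 0
  53 | 011110 | 0 | 0
  54 | 111100 | 1 | 1
  55 | 111001 | 1 | 0
  56 | 110010 | 1 | 1
  57 | 100101 | 1 | 0
  58 | 001010 | 0 | 0

00011000010000011111101010110011011101101001001110001011110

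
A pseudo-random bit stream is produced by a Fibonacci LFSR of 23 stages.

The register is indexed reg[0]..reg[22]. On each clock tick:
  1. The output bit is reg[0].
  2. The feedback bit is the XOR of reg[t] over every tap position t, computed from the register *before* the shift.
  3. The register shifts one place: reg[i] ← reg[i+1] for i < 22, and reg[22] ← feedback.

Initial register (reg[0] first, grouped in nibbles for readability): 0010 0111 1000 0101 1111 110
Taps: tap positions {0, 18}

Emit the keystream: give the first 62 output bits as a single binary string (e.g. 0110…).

step | reg (before) | out | fb
   0 | 00100111100001011111110 | 0 | 1
   1 | 01001111000010111111101 | 0 | 1
   2 | 10011110000101111111011 | 1 | 0
   3 | 00111100001011111110110 | 0 | 1
   4 | 01111000010111111101101 | 0 | 0
   5 | 11110000101111111011010 | 1 | 0
   6 | 11100001011111110110100 | 1 | 0
   7 | 11000010111111101101000 | 1 | 1
   8 | 10000101111111011010001 | 1 | 0
   9 | 00001011111110110100010 | 0 | 0
  10 | 00010111111101101000100 | 0 | 0
  11 | 00101111111011010001000 | 0 | 0
  12 | 01011111110110100010000 | 0 | 1
  13 | 10111111101101000100001 | 1 | 1
  14 | 01111111011010001000011 | 0 | 0
  15 | 11111110110100010000110 | 1 | 1
  16 | 11111101101000100001101 | 1 | 1
  17 | 11111011010001000011011 | 1 | 0
  18 | 11110110100010000110110 | 1 | 0
  19 | 11101101000100001101100 | 1 | 1
  20 | 11011010001000011011001 | 1 | 0
  21 | 10110100010000110110010 | 1 | 0
  22 | 01101000100001101100100 | 0 | 0
  23 | 11010001000011011001000 | 1 | 1
  24 | 10100010000110110010001 | 1 | 0
  25 | 01000100001101100100010 | 0 | 0
  26 | 10001000011011001000100 | 1 | 1
  27 | 00010000110110010001001 | 0 | 0
  28 | 00100001101100100010010 | 0 | 1
  29 | 01000011011001000100101 | 0 | 0
  30 | 10000110110010001001010 | 1 | 1
  31 | 00001101100100010010101 | 0 | 1
  32 | 00011011001000100101011 | 0 | 0
  33 | 00110110010001001010110 | 0 | 1
  34 | 01101100100010010101101 | 0 | 0
  35 | 11011001000100101011010 | 1 | 0
  36 | 10110010001001010110100 | 1 | 0
  37 | 01100100010010101101000 | 0 | 0
  38 | 11001000100101011010000 | 1 | 0
  39 | 10010001001010110100000 | 1 | 1
  40 | 00100010010101101000001 | 0 | 0
  41 | 01000100101011010000010 | 0 | 0
  42 | 10001001010110100000100 | 1 | 1
  43 | 00010010101101000001001 | 0 | 0
  44 | 00100101011010000010010 | 0 | 1
  45 | 01001010110100000100101 | 0 | 0
  46 | 10010101101000001001010 | 1 | 1
  47 | 00101011010000010010101 | 0 | 1
  48 | 01010110100000100101011 | 0 | 0
  49 | 10101101000001001010110 | 1 | 0
  50 | 01011010000010010101100 | 0 | 0
  51 | 10110100000100101011000 | 1 | 0
  52 | 01101000001001010110000 | 0 | 1
  53 | 11010000010010101100001 | 1 | 1
  54 | 10100000100101011000011 | 1 | 1
  55 | 01000001001010110000111 | 0 | 0
  56 | 10000010010101100001110 | 1 | 1
  57 | 00000100101011000011101 | 0 | 1
  58 | 00001001010110000111011 | 0 | 1
  59 | 00010010101100001110111 | 0 | 1
  60 | 00100101011000011101111 | 0 | 0
  61 | 01001010110000111011110 | 0 | 1

00100111100001011111110110100010000110110010001001010110100000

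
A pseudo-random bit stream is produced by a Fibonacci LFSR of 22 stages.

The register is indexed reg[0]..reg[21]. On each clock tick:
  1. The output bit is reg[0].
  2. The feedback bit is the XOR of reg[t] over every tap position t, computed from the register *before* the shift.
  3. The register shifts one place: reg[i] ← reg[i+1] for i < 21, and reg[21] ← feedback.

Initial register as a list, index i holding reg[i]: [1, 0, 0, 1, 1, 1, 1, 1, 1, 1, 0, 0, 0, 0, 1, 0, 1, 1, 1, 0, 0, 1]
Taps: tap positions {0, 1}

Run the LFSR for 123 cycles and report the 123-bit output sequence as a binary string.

100111111100001011100110100000010001110010101110000011001001011111001000010101101110000101100011111011001000111010010000110

step | reg (before) | out | fb
   0 | 1001111111000010111001 | 1 | 1
   1 | 0011111110000101110011 | 0 | 0
   2 | 0111111100001011100110 | 0 | 1
   3 | 1111111000010111001101 | 1 | 0
   4 | 1111110000101110011010 | 1 | 0
   5 | 1111100001011100110100 | 1 | 0
   6 | 1111000010111001101000 | 1 | 0
   7 | 1110000101110011010000 | 1 | 0
   8 | 1100001011100110100000 | 1 | 0
   9 | 1000010111001101000000 | 1 | 1
  10 | 0000101110011010000001 | 0 | 0
  11 | 0001011100110100000010 | 0 | 0
  12 | 0010111001101000000100 | 0 | 0
  13 | 0101110011010000001000 | 0 | 1
  14 | 1011100110100000010001 | 1 | 1
  15 | 0111001101000000100011 | 0 | 1
  16 | 1110011010000001000111 | 1 | 0
  17 | 1100110100000010001110 | 1 | 0
  18 | 1001101000000100011100 | 1 | 1
  19 | 0011010000001000111001 | 0 | 0
  20 | 0110100000010001110010 | 0 | 1
  21 | 1101000000100011100101 | 1 | 0
  22 | 1010000001000111001010 | 1 | 1
  23 | 0100000010001110010101 | 0 | 1
  24 | 1000000100011100101011 | 1 | 1
  25 | 0000001000111001010111 | 0 | 0
  26 | 0000010001110010101110 | 0 | 0
  27 | 0000100011100101011100 | 0 | 0
  28 | 0001000111001010111000 | 0 | 0
  29 | 0010001110010101110000 | 0 | 0
  30 | 0100011100101011100000 | 0 | 1
  31 | 1000111001010111000001 | 1 | 1
  32 | 0001110010101110000011 | 0 | 0
  33 | 0011100101011100000110 | 0 | 0
  34 | 0111001010111000001100 | 0 | 1
  35 | 1110010101110000011001 | 1 | 0
  36 | 1100101011100000110010 | 1 | 0
  37 | 1001010111000001100100 | 1 | 1
  38 | 0010101110000011001001 | 0 | 0
  39 | 0101011100000110010010 | 0 | 1
  40 | 1010111000001100100101 | 1 | 1
  41 | 0101110000011001001011 | 0 | 1
  42 | 1011100000110010010111 | 1 | 1
  43 | 0111000001100100101111 | 0 | 1
  44 | 1110000011001001011111 | 1 | 0
  45 | 1100000110010010111110 | 1 | 0
  46 | 1000001100100101111100 | 1 | 1
  47 | 0000011001001011111001 | 0 | 0
  48 | 0000110010010111110010 | 0 | 0
  49 | 0001100100101111100100 | 0 | 0
  50 | 0011001001011111001000 | 0 | 0
  51 | 0110010010111110010000 | 0 | 1
  52 | 1100100101111100100001 | 1 | 0
  53 | 1001001011111001000010 | 1 | 1
  54 | 0010010111110010000101 | 0 | 0
  55 | 0100101111100100001010 | 0 | 1
  56 | 1001011111001000010101 | 1 | 1
  57 | 0010111110010000101011 | 0 | 0
  58 | 0101111100100001010110 | 0 | 1
  59 | 1011111001000010101101 | 1 | 1
  60 | 0111110010000101011011 | 0 | 1
  61 | 1111100100001010110111 | 1 | 0
  62 | 1111001000010101101110 | 1 | 0
  63 | 1110010000101011011100 | 1 | 0
  64 | 1100100001010110111000 | 1 | 0
  65 | 1001000010101101110000 | 1 | 1
  66 | 0010000101011011100001 | 0 | 0
  67 | 0100001010110111000010 | 0 | 1
  68 | 1000010101101110000101 | 1 | 1
  69 | 0000101011011100001011 | 0 | 0
  70 | 0001010110111000010110 | 0 | 0
  71 | 0010101101110000101100 | 0 | 0
  72 | 0101011011100001011000 | 0 | 1
  73 | 1010110111000010110001 | 1 | 1
  74 | 0101101110000101100011 | 0 | 1
  75 | 1011011100001011000111 | 1 | 1
  76 | 0110111000010110001111 | 0 | 1
  77 | 1101110000101100011111 | 1 | 0
  78 | 1011100001011000111110 | 1 | 1
  79 | 0111000010110001111101 | 0 | 1
  80 | 1110000101100011111011 | 1 | 0
  81 | 1100001011000111110110 | 1 | 0
  82 | 1000010110001111101100 | 1 | 1
  83 | 0000101100011111011001 | 0 | 0
  84 | 0001011000111110110010 | 0 | 0
  85 | 0010110001111101100100 | 0 | 0
  86 | 0101100011111011001000 | 0 | 1
  87 | 1011000111110110010001 | 1 | 1
  88 | 0110001111101100100011 | 0 | 1
  89 | 1100011111011001000111 | 1 | 0
  90 | 1000111110110010001110 | 1 | 1
  91 | 0001111101100100011101 | 0 | 0
  92 | 0011111011001000111010 | 0 | 0
  93 | 0111110110010001110100 | 0 | 1
  94 | 1111101100100011101001 | 1 | 0
  95 | 1111011001000111010010 | 1 | 0
  96 | 1110110010001110100100 | 1 | 0
  97 | 1101100100011101001000 | 1 | 0
  98 | 1011001000111010010000 | 1 | 1
  99 | 0110010001110100100001 | 0 | 1
 100 | 1100100011101001000011 | 1 | 0
 101 | 1001000111010010000110 | 1 | 1
 102 | 0010001110100100001101 | 0 | 0
 103 | 0100011101001000011010 | 0 | 1
 104 | 1000111010010000110101 | 1 | 1
 105 | 0001110100100001101011 | 0 | 0
 106 | 0011101001000011010110 | 0 | 0
 107 | 0111010010000110101100 | 0 | 1
 108 | 1110100100001101011001 | 1 | 0
 109 | 1101001000011010110010 | 1 | 0
 110 | 1010010000110101100100 | 1 | 1
 111 | 0100100001101011001001 | 0 | 1
 112 | 1001000011010110010011 | 1 | 1
 113 | 0010000110101100100111 | 0 | 0
 114 | 0100001101011001001110 | 0 | 1
 115 | 1000011010110010011101 | 1 | 1
 116 | 0000110101100100111011 | 0 | 0
 117 | 0001101011001001110110 | 0 | 0
 118 | 0011010110010011101100 | 0 | 0
 119 | 0110101100100111011000 | 0 | 1
 120 | 1101011001001110110001 | 1 | 0
 121 | 1010110010011101100010 | 1 | 1
 122 | 0101100100111011000101 | 0 | 1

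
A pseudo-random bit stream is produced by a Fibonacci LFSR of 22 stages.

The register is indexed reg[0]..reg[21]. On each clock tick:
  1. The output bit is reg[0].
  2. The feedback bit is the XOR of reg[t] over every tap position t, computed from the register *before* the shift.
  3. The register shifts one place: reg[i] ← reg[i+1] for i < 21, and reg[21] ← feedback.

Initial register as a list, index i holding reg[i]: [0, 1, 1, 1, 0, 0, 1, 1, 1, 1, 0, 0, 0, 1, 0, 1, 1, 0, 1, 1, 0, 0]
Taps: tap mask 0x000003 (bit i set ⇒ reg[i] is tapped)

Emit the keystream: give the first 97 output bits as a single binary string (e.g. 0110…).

0111001111000101101100100101000100111011010110111100110100110111101100010101110101100011010011111

k : reg_k → out_k, fb_k
0: 0111001111000101101100 → 0, fb=1
1: 1110011110001011011001 → 1, fb=0
2: 1100111100010110110010 → 1, fb=0
3: 1001111000101101100100 → 1, fb=1
4: 0011110001011011001001 → 0, fb=0
5: 0111100010110110010010 → 0, fb=1
6: 1111000101101100100101 → 1, fb=0
7: 1110001011011001001010 → 1, fb=0
8: 1100010110110010010100 → 1, fb=0
9: 1000101101100100101000 → 1, fb=1
10: 0001011011001001010001 → 0, fb=0
11: 0010110110010010100010 → 0, fb=0
12: 0101101100100101000100 → 0, fb=1
13: 1011011001001010001001 → 1, fb=1
14: 0110110010010100010011 → 0, fb=1
15: 1101100100101000100111 → 1, fb=0
16: 1011001001010001001110 → 1, fb=1
17: 0110010010100010011101 → 0, fb=1
18: 1100100101000100111011 → 1, fb=0
19: 1001001010001001110110 → 1, fb=1
20: 0010010100010011101101 → 0, fb=0
21: 0100101000100111011010 → 0, fb=1
22: 1001010001001110110101 → 1, fb=1
23: 0010100010011101101011 → 0, fb=0
24: 0101000100111011010110 → 0, fb=1
25: 1010001001110110101101 → 1, fb=1
26: 0100010011101101011011 → 0, fb=1
27: 1000100111011010110111 → 1, fb=1
28: 0001001110110101101111 → 0, fb=0
29: 0010011101101011011110 → 0, fb=0
30: 0100111011010110111100 → 0, fb=1
31: 1001110110101101111001 → 1, fb=1
32: 0011101101011011110011 → 0, fb=0
33: 0111011010110111100110 → 0, fb=1
34: 1110110101101111001101 → 1, fb=0
35: 1101101011011110011010 → 1, fb=0
36: 1011010110111100110100 → 1, fb=1
37: 0110101101111001101001 → 0, fb=1
38: 1101011011110011010011 → 1, fb=0
39: 1010110111100110100110 → 1, fb=1
40: 0101101111001101001101 → 0, fb=1
41: 1011011110011010011011 → 1, fb=1
42: 0110111100110100110111 → 0, fb=1
43: 1101111001101001101111 → 1, fb=0
44: 1011110011010011011110 → 1, fb=1
45: 0111100110100110111101 → 0, fb=1
46: 1111001101001101111011 → 1, fb=0
47: 1110011010011011110110 → 1, fb=0
48: 1100110100110111101100 → 1, fb=0
49: 1001101001101111011000 → 1, fb=1
50: 0011010011011110110001 → 0, fb=0
51: 0110100110111101100010 → 0, fb=1
52: 1101001101111011000101 → 1, fb=0
53: 1010011011110110001010 → 1, fb=1
54: 0100110111101100010101 → 0, fb=1
55: 1001101111011000101011 → 1, fb=1
56: 0011011110110001010111 → 0, fb=0
57: 0110111101100010101110 → 0, fb=1
58: 1101111011000101011101 → 1, fb=0
59: 1011110110001010111010 → 1, fb=1
60: 0111101100010101110101 → 0, fb=1
61: 1111011000101011101011 → 1, fb=0
62: 1110110001010111010110 → 1, fb=0
63: 1101100010101110101100 → 1, fb=0
64: 1011000101011101011000 → 1, fb=1
65: 0110001010111010110001 → 0, fb=1
66: 1100010101110101100011 → 1, fb=0
67: 1000101011101011000110 → 1, fb=1
68: 0001010111010110001101 → 0, fb=0
69: 0010101110101100011010 → 0, fb=0
70: 0101011101011000110100 → 0, fb=1
71: 1010111010110001101001 → 1, fb=1
72: 0101110101100011010011 → 0, fb=1
73: 1011101011000110100111 → 1, fb=1
74: 0111010110001101001111 → 0, fb=1
75: 1110101100011010011111 → 1, fb=0
76: 1101011000110100111110 → 1, fb=0
77: 1010110001101001111100 → 1, fb=1
78: 0101100011010011111001 → 0, fb=1
79: 1011000110100111110011 → 1, fb=1
80: 0110001101001111100111 → 0, fb=1
81: 1100011010011111001111 → 1, fb=0
82: 1000110100111110011110 → 1, fb=1
83: 0001101001111100111101 → 0, fb=0
84: 0011010011111001111010 → 0, fb=0
85: 0110100111110011110100 → 0, fb=1
86: 1101001111100111101001 → 1, fb=0
87: 1010011111001111010010 → 1, fb=1
88: 0100111110011110100101 → 0, fb=1
89: 1001111100111101001011 → 1, fb=1
90: 0011111001111010010111 → 0, fb=0
91: 0111110011110100101110 → 0, fb=1
92: 1111100111101001011101 → 1, fb=0
93: 1111001111010010111010 → 1, fb=0
94: 1110011110100101110100 → 1, fb=0
95: 1100111101001011101000 → 1, fb=0
96: 1001111010010111010000 → 1, fb=1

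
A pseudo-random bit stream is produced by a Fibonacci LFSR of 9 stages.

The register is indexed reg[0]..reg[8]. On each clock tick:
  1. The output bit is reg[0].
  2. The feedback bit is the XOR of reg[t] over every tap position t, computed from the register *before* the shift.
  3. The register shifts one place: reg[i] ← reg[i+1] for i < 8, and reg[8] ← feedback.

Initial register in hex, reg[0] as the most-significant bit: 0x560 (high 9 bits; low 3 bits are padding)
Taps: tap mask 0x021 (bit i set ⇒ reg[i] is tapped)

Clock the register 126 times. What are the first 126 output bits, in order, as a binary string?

k : reg_k → out_k, fb_k
0: 010101100 → 0, fb=1
1: 101011001 → 1, fb=0
2: 010110010 → 0, fb=0
3: 101100100 → 1, fb=1
4: 011001001 → 0, fb=1
5: 110010011 → 1, fb=1
6: 100100111 → 1, fb=1
7: 001001111 → 0, fb=1
8: 010011111 → 0, fb=1
9: 100111111 → 1, fb=0
10: 001111110 → 0, fb=1
11: 011111101 → 0, fb=1
12: 111111011 → 1, fb=0
13: 111110110 → 1, fb=1
14: 111101101 → 1, fb=0
15: 111011010 → 1, fb=0
16: 110110100 → 1, fb=1
17: 101101001 → 1, fb=0
18: 011010010 → 0, fb=0
19: 110100100 → 1, fb=1
20: 101001001 → 1, fb=0
21: 010010010 → 0, fb=0
22: 100100100 → 1, fb=1
23: 001001001 → 0, fb=1
24: 010010011 → 0, fb=0
25: 100100110 → 1, fb=1
26: 001001101 → 0, fb=1
27: 010011011 → 0, fb=1
28: 100110111 → 1, fb=1
29: 001101111 → 0, fb=1
30: 011011111 → 0, fb=1
31: 110111111 → 1, fb=0
32: 101111110 → 1, fb=0
33: 011111100 → 0, fb=1
34: 111111001 → 1, fb=0
35: 111110010 → 1, fb=1
36: 111100101 → 1, fb=1
37: 111001011 → 1, fb=0
38: 110010110 → 1, fb=1
39: 100101101 → 1, fb=0
40: 001011010 → 0, fb=1
41: 010110101 → 0, fb=0
42: 101101010 → 1, fb=0
43: 011010100 → 0, fb=0
44: 110101000 → 1, fb=0
45: 101010000 → 1, fb=1
46: 010100001 → 0, fb=0
47: 101000010 → 1, fb=1
48: 010000101 → 0, fb=0
49: 100001010 → 1, fb=0
50: 000010100 → 0, fb=0
51: 000101000 → 0, fb=1
52: 001010001 → 0, fb=0
53: 010100010 → 0, fb=0
54: 101000100 → 1, fb=1
55: 010001001 → 0, fb=1
56: 100010011 → 1, fb=1
57: 000100111 → 0, fb=0
58: 001001110 → 0, fb=1
59: 010011101 → 0, fb=1
60: 100111011 → 1, fb=0
61: 001110110 → 0, fb=0
62: 011101100 → 0, fb=1
63: 111011001 → 1, fb=0
64: 110110010 → 1, fb=1
65: 101100101 → 1, fb=1
66: 011001011 → 0, fb=1
67: 110010111 → 1, fb=1
68: 100101111 → 1, fb=0
69: 001011110 → 0, fb=1
70: 010111101 → 0, fb=1
71: 101111011 → 1, fb=0
72: 011110110 → 0, fb=0
73: 111101100 → 1, fb=0
74: 111011000 → 1, fb=0
75: 110110000 → 1, fb=1
76: 101100001 → 1, fb=1
77: 011000011 → 0, fb=0
78: 110000110 → 1, fb=1
79: 100001101 → 1, fb=0
80: 000011010 → 0, fb=1
81: 000110101 → 0, fb=0
82: 001101010 → 0, fb=1
83: 011010101 → 0, fb=0
84: 110101010 → 1, fb=0
85: 101010100 → 1, fb=1
86: 010101001 → 0, fb=1
87: 101010011 → 1, fb=1
88: 010100111 → 0, fb=0
89: 101001110 → 1, fb=0
90: 010011100 → 0, fb=1
91: 100111001 → 1, fb=0
92: 001110010 → 0, fb=0
93: 011100100 → 0, fb=0
94: 111001000 → 1, fb=0
95: 110010000 → 1, fb=1
96: 100100001 → 1, fb=1
97: 001000011 → 0, fb=0
98: 010000110 → 0, fb=0
99: 100001100 → 1, fb=0
100: 000011000 → 0, fb=1
101: 000110001 → 0, fb=0
102: 001100010 → 0, fb=0
103: 011000100 → 0, fb=0
104: 110001000 → 1, fb=0
105: 100010000 → 1, fb=1
106: 000100001 → 0, fb=0
107: 001000010 → 0, fb=0
108: 010000100 → 0, fb=0
109: 100001000 → 1, fb=0
110: 000010000 → 0, fb=0
111: 000100000 → 0, fb=0
112: 001000000 → 0, fb=0
113: 010000000 → 0, fb=0
114: 100000000 → 1, fb=1
115: 000000001 → 0, fb=0
116: 000000010 → 0, fb=0
117: 000000100 → 0, fb=0
118: 000001000 → 0, fb=1
119: 000010001 → 0, fb=0
120: 000100010 → 0, fb=0
121: 001000100 → 0, fb=0
122: 010001000 → 0, fb=1
123: 100010001 → 1, fb=1
124: 000100011 → 0, fb=0
125: 001000110 → 0, fb=0

010101100100111111011010010010011011111100101101010000101000100111011001011110110000110101010011100100001100010000100000000100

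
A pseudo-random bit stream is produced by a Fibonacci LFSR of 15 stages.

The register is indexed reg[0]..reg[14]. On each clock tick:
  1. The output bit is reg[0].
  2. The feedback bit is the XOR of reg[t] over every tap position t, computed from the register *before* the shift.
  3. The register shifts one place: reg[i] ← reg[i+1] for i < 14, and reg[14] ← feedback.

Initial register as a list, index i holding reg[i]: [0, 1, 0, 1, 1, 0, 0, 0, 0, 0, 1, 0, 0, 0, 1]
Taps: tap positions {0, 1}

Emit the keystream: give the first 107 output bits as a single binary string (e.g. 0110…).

01011000001000111101000011001000111000101011001001001111101011011010000111101101110001000110110010011001011

step | reg (before) | out | fb
   0 | 010110000010001 | 0 | 1
   1 | 101100000100011 | 1 | 1
   2 | 011000001000111 | 0 | 1
   3 | 110000010001111 | 1 | 0
   4 | 100000100011110 | 1 | 1
   5 | 000001000111101 | 0 | 0
   6 | 000010001111010 | 0 | 0
   7 | 000100011110100 | 0 | 0
   8 | 001000111101000 | 0 | 0
   9 | 010001111010000 | 0 | 1
  10 | 100011110100001 | 1 | 1
  11 | 000111101000011 | 0 | 0
  12 | 001111010000110 | 0 | 0
  13 | 011110100001100 | 0 | 1
  14 | 111101000011001 | 1 | 0
  15 | 111010000110010 | 1 | 0
  16 | 110100001100100 | 1 | 0
  17 | 101000011001000 | 1 | 1
  18 | 010000110010001 | 0 | 1
  19 | 100001100100011 | 1 | 1
  20 | 000011001000111 | 0 | 0
  21 | 000110010001110 | 0 | 0
  22 | 001100100011100 | 0 | 0
  23 | 011001000111000 | 0 | 1
  24 | 110010001110001 | 1 | 0
  25 | 100100011100010 | 1 | 1
  26 | 001000111000101 | 0 | 0
  27 | 010001110001010 | 0 | 1
  28 | 100011100010101 | 1 | 1
  29 | 000111000101011 | 0 | 0
  30 | 001110001010110 | 0 | 0
  31 | 011100010101100 | 0 | 1
  32 | 111000101011001 | 1 | 0
  33 | 110001010110010 | 1 | 0
  34 | 100010101100100 | 1 | 1
  35 | 000101011001001 | 0 | 0
  36 | 001010110010010 | 0 | 0
  37 | 010101100100100 | 0 | 1
  38 | 101011001001001 | 1 | 1
  39 | 010110010010011 | 0 | 1
  40 | 101100100100111 | 1 | 1
  41 | 011001001001111 | 0 | 1
  42 | 110010010011111 | 1 | 0
  43 | 100100100111110 | 1 | 1
  44 | 001001001111101 | 0 | 0
  45 | 010010011111010 | 0 | 1
  46 | 100100111110101 | 1 | 1
  47 | 001001111101011 | 0 | 0
  48 | 010011111010110 | 0 | 1
  49 | 100111110101101 | 1 | 1
  50 | 001111101011011 | 0 | 0
  51 | 011111010110110 | 0 | 1
  52 | 111110101101101 | 1 | 0
  53 | 111101011011010 | 1 | 0
  54 | 111010110110100 | 1 | 0
  55 | 110101101101000 | 1 | 0
  56 | 101011011010000 | 1 | 1
  57 | 010110110100001 | 0 | 1
  58 | 101101101000011 | 1 | 1
  59 | 011011010000111 | 0 | 1
  60 | 110110100001111 | 1 | 0
  61 | 101101000011110 | 1 | 1
  62 | 011010000111101 | 0 | 1
  63 | 110100001111011 | 1 | 0
  64 | 101000011110110 | 1 | 1
  65 | 010000111101101 | 0 | 1
  66 | 100001111011011 | 1 | 1
  67 | 000011110110111 | 0 | 0
  68 | 000111101101110 | 0 | 0
  69 | 001111011011100 | 0 | 0
  70 | 011110110111000 | 0 | 1
  71 | 111101101110001 | 1 | 0
  72 | 111011011100010 | 1 | 0
  73 | 110110111000100 | 1 | 0
  74 | 101101110001000 | 1 | 1
  75 | 011011100010001 | 0 | 1
  76 | 110111000100011 | 1 | 0
  77 | 101110001000110 | 1 | 1
  78 | 011100010001101 | 0 | 1
  79 | 111000100011011 | 1 | 0
  80 | 110001000110110 | 1 | 0
  81 | 100010001101100 | 1 | 1
  82 | 000100011011001 | 0 | 0
  83 | 001000110110010 | 0 | 0
  84 | 010001101100100 | 0 | 1
  85 | 100011011001001 | 1 | 1
  86 | 000110110010011 | 0 | 0
  87 | 001101100100110 | 0 | 0
  88 | 011011001001100 | 0 | 1
  89 | 110110010011001 | 1 | 0
  90 | 101100100110010 | 1 | 1
  91 | 011001001100101 | 0 | 1
  92 | 110010011001011 | 1 | 0
  93 | 100100110010110 | 1 | 1
  94 | 001001100101101 | 0 | 0
  95 | 010011001011010 | 0 | 1
  96 | 100110010110101 | 1 | 1
  97 | 001100101101011 | 0 | 0
  98 | 011001011010110 | 0 | 1
  99 | 110010110101101 | 1 | 0
 100 | 100101101011010 | 1 | 1
 101 | 001011010110101 | 0 | 0
 102 | 010110101101010 | 0 | 1
 103 | 101101011010101 | 1 | 1
 104 | 011010110101011 | 0 | 1
 105 | 110101101010111 | 1 | 0
 106 | 101011010101110 | 1 | 1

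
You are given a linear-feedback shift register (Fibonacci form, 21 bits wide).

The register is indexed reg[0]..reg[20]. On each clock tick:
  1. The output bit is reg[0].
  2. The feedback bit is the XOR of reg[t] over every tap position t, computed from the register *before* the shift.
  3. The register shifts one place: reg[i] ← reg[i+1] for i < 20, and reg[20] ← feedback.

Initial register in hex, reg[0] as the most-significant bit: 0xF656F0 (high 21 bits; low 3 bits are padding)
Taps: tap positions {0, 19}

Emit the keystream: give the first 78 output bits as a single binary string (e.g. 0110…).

111101100101011011110011011010001001001101001001000001011110001011110101011100

k : reg_k → out_k, fb_k
0: 111101100101011011110 → 1, fb=0
1: 111011001010110111100 → 1, fb=1
2: 110110010101101111001 → 1, fb=1
3: 101100101011011110011 → 1, fb=0
4: 011001010110111100110 → 0, fb=1
5: 110010101101111001101 → 1, fb=1
6: 100101011011110011011 → 1, fb=0
7: 001010110111100110110 → 0, fb=1
8: 010101101111001101101 → 0, fb=0
9: 101011011110011011010 → 1, fb=0
10: 010110111100110110100 → 0, fb=0
11: 101101111001101101000 → 1, fb=1
12: 011011110011011010001 → 0, fb=0
13: 110111100110110100010 → 1, fb=0
14: 101111001101101000100 → 1, fb=1
15: 011110011011010001001 → 0, fb=0
16: 111100110110100010010 → 1, fb=0
17: 111001101101000100100 → 1, fb=1
18: 110011011010001001001 → 1, fb=1
19: 100110110100010010011 → 1, fb=0
20: 001101101000100100110 → 0, fb=1
21: 011011010001001001101 → 0, fb=0
22: 110110100010010011010 → 1, fb=0
23: 101101000100100110100 → 1, fb=1
24: 011010001001001101001 → 0, fb=0
25: 110100010010011010010 → 1, fb=0
26: 101000100100110100100 → 1, fb=1
27: 010001001001101001001 → 0, fb=0
28: 100010010011010010010 → 1, fb=0
29: 000100100110100100100 → 0, fb=0
30: 001001001101001001000 → 0, fb=0
31: 010010011010010010000 → 0, fb=0
32: 100100110100100100000 → 1, fb=1
33: 001001101001001000001 → 0, fb=0
34: 010011010010010000010 → 0, fb=1
35: 100110100100100000101 → 1, fb=1
36: 001101001001000001011 → 0, fb=1
37: 011010010010000010111 → 0, fb=1
38: 110100100100000101111 → 1, fb=0
39: 101001001000001011110 → 1, fb=0
40: 010010010000010111100 → 0, fb=0
41: 100100100000101111000 → 1, fb=1
42: 001001000001011110001 → 0, fb=0
43: 010010000010111100010 → 0, fb=1
44: 100100000101111000101 → 1, fb=1
45: 001000001011110001011 → 0, fb=1
46: 010000010111100010111 → 0, fb=1
47: 100000101111000101111 → 1, fb=0
48: 000001011110001011110 → 0, fb=1
49: 000010111100010111101 → 0, fb=0
50: 000101111000101111010 → 0, fb=1
51: 001011110001011110101 → 0, fb=0
52: 010111100010111101010 → 0, fb=1
53: 101111000101111010101 → 1, fb=1
54: 011110001011110101011 → 0, fb=1
55: 111100010111101010111 → 1, fb=0
56: 111000101111010101110 → 1, fb=0
57: 110001011110101011100 → 1, fb=1
58: 100010111101010111001 → 1, fb=1
59: 000101111010101110011 → 0, fb=1
60: 001011110101011100111 → 0, fb=1
61: 010111101010111001111 → 0, fb=1
62: 101111010101110011111 → 1, fb=0
63: 011110101011100111110 → 0, fb=1
64: 111101010111001111101 → 1, fb=1
65: 111010101110011111011 → 1, fb=0
66: 110101011100111110110 → 1, fb=0
67: 101010111001111101100 → 1, fb=1
68: 010101110011111011001 → 0, fb=0
69: 101011100111110110010 → 1, fb=0
70: 010111001111101100100 → 0, fb=0
71: 101110011111011001000 → 1, fb=1
72: 011100111110110010001 → 0, fb=0
73: 111001111101100100010 → 1, fb=0
74: 110011111011001000100 → 1, fb=1
75: 100111110110010001001 → 1, fb=1
76: 001111101100100010011 → 0, fb=1
77: 011111011001000100111 → 0, fb=1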